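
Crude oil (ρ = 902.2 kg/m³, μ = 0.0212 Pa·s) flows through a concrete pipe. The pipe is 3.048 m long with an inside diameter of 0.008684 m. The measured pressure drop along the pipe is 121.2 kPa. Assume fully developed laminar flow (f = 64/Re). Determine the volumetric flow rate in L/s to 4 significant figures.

For laminar flow, f = 64/Re with Re = ρVD/μ, so Darcy-Weisbach reduces to ΔP = 32μLV/D². Solving for V: V = ΔP·D²/(32μL) = 1.212e+05·(0.008684)²/(32·0.0212·3.048) = 4.42 m/s.
Check: Re = ρVD/μ = 902.2·4.42·0.008684/0.0212 = 1634 < 2300, so the laminar assumption holds.
Q = V·A = 4.42·(π/4·0.008684²) = 0.0002618 m³/s = 0.2618 L/s.

Q ≈ 0.2618 L/s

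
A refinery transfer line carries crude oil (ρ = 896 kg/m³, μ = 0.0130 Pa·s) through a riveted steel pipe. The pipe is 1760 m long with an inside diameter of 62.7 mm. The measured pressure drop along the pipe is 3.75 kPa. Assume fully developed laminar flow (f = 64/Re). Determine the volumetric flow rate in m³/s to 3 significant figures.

Q ≈ 6.22×10^-5 m³/s

For laminar flow, f = 64/Re with Re = ρVD/μ, so Darcy-Weisbach reduces to ΔP = 32μLV/D². Solving for V: V = ΔP·D²/(32μL) = 3750·(0.0627)²/(32·0.013·1760) = 0.02014 m/s.
Check: Re = ρVD/μ = 896·0.02014·0.0627/0.013 = 87.01 < 2300, so the laminar assumption holds.
Q = V·A = 0.02014·(π/4·0.0627²) = 6.217e-05 m³/s = 6.22×10^-5 m³/s.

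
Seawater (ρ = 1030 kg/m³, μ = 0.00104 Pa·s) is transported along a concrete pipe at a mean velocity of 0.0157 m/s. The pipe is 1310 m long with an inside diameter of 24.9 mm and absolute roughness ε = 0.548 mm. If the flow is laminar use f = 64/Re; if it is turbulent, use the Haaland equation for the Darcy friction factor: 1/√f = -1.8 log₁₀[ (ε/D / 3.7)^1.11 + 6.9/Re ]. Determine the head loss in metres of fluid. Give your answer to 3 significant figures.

h_f ≈ 0.109 m

Reynolds number Re = ρVD/μ = 1030 · 0.0157 · 0.0249 / 0.00104 = 387.2.
Re < 2300 → laminar flow, so f = 64/Re = 64/387.2 = 0.1653 (the turbulent correlation is not needed).
Darcy-Weisbach: ΔP = f(L/D)(ρV²/2) = 0.1653·(1310/0.0249)·(1030·0.0157²/2) = 0.1653·5.261e+04·0.1269 = 1104 Pa.
Head loss h_f = ΔP/(ρg) = 1104/(1030·9.81) = 0.109 m.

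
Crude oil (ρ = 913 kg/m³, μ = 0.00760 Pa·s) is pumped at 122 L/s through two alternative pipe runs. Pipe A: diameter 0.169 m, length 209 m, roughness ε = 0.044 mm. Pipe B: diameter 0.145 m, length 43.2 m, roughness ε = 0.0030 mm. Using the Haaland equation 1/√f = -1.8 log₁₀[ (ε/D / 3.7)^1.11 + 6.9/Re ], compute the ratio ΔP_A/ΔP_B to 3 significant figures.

Pipe A: V = Q/A = 0.122/0.02243 = 5.439 m/s; Re = 1.104e+05; ε/D = 0.00026; Haaland → f = 0.01872; ΔP_A = f(L/D)(ρV²/2) = 3.127e+05 Pa.
Pipe B: V = Q/A = 0.122/0.01651 = 7.388 m/s; Re = 1.287e+05; ε/D = 2.07e-05; Haaland → f = 0.01702; ΔP_B = f(L/D)(ρV²/2) = 1.263e+05 Pa.
ΔP_A/ΔP_B = 3.127e+05/1.263e+05 = 2.48.

ΔP_A/ΔP_B ≈ 2.48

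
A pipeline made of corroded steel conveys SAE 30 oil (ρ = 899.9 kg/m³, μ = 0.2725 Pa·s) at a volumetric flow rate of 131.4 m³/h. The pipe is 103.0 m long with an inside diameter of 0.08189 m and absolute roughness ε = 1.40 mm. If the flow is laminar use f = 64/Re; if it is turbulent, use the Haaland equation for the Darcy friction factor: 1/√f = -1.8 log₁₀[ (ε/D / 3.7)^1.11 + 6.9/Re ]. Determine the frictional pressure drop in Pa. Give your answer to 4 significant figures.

ΔP ≈ 928200 Pa

Q = 131.4 m³/h = 131.4/3600 = 0.0365 m³/s.
Cross-sectional area A = πD²/4 = π(0.08189)²/4 = 0.005267 m²; mean velocity V = Q/A = 0.0365/0.005267 = 6.93 m/s.
Reynolds number Re = ρVD/μ = 899.9 · 6.93 · 0.08189 / 0.273 = 1874.
Re < 2300 → laminar flow, so f = 64/Re = 64/1874 = 0.03415 (the turbulent correlation is not needed).
Darcy-Weisbach: ΔP = f(L/D)(ρV²/2) = 0.03415·(103/0.08189)·(899.9·6.93²/2) = 0.03415·1258·2.161e+04 = 9.282e+05 Pa.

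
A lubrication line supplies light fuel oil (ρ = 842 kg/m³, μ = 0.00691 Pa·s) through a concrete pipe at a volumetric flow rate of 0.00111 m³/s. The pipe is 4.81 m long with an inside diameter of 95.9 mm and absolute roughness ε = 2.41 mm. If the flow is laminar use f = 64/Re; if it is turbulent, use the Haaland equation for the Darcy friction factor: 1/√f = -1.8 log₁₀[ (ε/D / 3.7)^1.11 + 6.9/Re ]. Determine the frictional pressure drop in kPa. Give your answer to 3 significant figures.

ΔP ≈ 0.0178 kPa

Cross-sectional area A = πD²/4 = π(0.0959)²/4 = 0.007223 m²; mean velocity V = Q/A = 0.00111/0.007223 = 0.1537 m/s.
Reynolds number Re = ρVD/μ = 842 · 0.1537 · 0.0959 / 0.00691 = 1796.
Re < 2300 → laminar flow, so f = 64/Re = 64/1796 = 0.03564 (the turbulent correlation is not needed).
Darcy-Weisbach: ΔP = f(L/D)(ρV²/2) = 0.03564·(4.81/0.0959)·(842·0.1537²/2) = 0.03564·50.16·9.942 = 17.77 Pa.
ΔP = 17.77 Pa = 0.0178 kPa.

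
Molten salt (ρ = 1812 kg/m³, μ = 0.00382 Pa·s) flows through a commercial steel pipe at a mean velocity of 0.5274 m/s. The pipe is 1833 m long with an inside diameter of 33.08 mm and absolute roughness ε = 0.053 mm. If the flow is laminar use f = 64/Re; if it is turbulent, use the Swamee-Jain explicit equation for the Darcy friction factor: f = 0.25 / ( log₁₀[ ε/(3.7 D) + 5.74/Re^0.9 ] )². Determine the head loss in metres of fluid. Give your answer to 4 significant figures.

h_f ≈ 27.57 m

Reynolds number Re = ρVD/μ = 1812 · 0.5274 · 0.03308 / 0.00382 = 8276.
Re > 4000 → turbulent. Relative roughness ε/D = 5.3e-05/0.03308 = 0.0016. Swamee-Jain: f = 0.25/(log₁₀[0.0016/3.7 + 5.74/8276^0.9])² = 0.25/(log₁₀[0.000433 + 0.00171])² = 0.25/(-2.669)² = 0.03509.
Darcy-Weisbach: ΔP = f(L/D)(ρV²/2) = 0.03509·(1833/0.03308)·(1812·0.5274²/2) = 0.03509·5.541e+04·252 = 4.9e+05 Pa.
Head loss h_f = ΔP/(ρg) = 4.9e+05/(1812·9.81) = 27.57 m.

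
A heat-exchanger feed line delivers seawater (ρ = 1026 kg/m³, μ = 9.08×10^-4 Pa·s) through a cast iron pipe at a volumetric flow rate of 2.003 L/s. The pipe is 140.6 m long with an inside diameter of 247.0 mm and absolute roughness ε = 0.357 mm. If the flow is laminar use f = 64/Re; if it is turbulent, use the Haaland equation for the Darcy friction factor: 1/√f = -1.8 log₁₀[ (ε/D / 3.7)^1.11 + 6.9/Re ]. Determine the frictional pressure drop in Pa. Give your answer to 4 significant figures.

ΔP ≈ 16.16 Pa

Q = 2.003 L/s = 2.003/1000 = 0.002003 m³/s.
Cross-sectional area A = πD²/4 = π(0.247)²/4 = 0.04792 m²; mean velocity V = Q/A = 0.002003/0.04792 = 0.0418 m/s.
Reynolds number Re = ρVD/μ = 1026 · 0.0418 · 0.247 / 0.000908 = 1.167e+04.
Re > 4000 → turbulent. Relative roughness ε/D = 0.000357/0.247 = 0.00145. Haaland: 1/√f = -1.8 log₁₀[(0.00145/3.7)^1.11 + 6.9/1.167e+04] = -1.8 log₁₀[0.000165 + 0.000591] = 5.618, so f = 0.03168.
Darcy-Weisbach: ΔP = f(L/D)(ρV²/2) = 0.03168·(140.6/0.247)·(1026·0.0418²/2) = 0.03168·569.2·0.8964 = 16.16 Pa.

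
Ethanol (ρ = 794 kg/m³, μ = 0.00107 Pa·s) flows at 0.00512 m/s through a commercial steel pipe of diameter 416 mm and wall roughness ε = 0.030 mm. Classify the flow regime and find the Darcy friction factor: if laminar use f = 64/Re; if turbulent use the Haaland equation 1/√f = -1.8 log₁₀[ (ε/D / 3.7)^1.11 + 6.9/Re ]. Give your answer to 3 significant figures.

f ≈ 0.0405

Re = ρVD/μ = 794·0.00512·0.416/0.00107 = 1581.
Re < 2300 → laminar, so f = 64/Re = 0.04049 (roughness is irrelevant in laminar flow).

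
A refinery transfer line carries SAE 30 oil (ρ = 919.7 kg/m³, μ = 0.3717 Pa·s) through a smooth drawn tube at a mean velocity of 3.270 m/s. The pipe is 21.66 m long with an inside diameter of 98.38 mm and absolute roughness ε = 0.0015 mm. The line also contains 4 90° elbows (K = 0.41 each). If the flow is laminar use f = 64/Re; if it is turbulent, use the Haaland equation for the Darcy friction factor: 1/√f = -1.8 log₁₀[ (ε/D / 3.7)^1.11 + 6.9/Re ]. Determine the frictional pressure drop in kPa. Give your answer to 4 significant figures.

ΔP ≈ 95.11 kPa

Reynolds number Re = ρVD/μ = 919.7 · 3.27 · 0.09838 / 0.372 = 796.
Re < 2300 → laminar flow, so f = 64/Re = 64/796 = 0.0804 (the turbulent correlation is not needed).
Total minor-loss coefficient ΣK = 4·0.41 = 1.64.
ΔP = [f·L/D + ΣK]·(ρV²/2) = [0.0804·21.66/0.09838 + 1.64]·(919.7·3.27²/2) = [17.7 + 1.64]·4917 = 9.511e+04 Pa.
ΔP = 9.511e+04 Pa = 95.11 kPa.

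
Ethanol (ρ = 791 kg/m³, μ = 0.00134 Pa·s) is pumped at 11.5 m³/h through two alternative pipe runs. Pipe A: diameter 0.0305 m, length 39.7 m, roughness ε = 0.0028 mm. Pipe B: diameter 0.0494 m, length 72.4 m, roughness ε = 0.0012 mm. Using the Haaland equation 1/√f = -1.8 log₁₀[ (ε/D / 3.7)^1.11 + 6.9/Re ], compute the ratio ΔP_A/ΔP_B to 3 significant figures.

ΔP_A/ΔP_B ≈ 5.58

Pipe A: V = Q/A = 0.003194/0.0007306 = 4.372 m/s; Re = 7.872e+04; ε/D = 9.18e-05; Haaland → f = 0.01909; ΔP_A = f(L/D)(ρV²/2) = 1.879e+05 Pa.
Pipe B: V = Q/A = 0.003194/0.001917 = 1.667 m/s; Re = 4.86e+04; ε/D = 2.43e-05; Haaland → f = 0.0209; ΔP_B = f(L/D)(ρV²/2) = 3.366e+04 Pa.
ΔP_A/ΔP_B = 1.879e+05/3.366e+04 = 5.58.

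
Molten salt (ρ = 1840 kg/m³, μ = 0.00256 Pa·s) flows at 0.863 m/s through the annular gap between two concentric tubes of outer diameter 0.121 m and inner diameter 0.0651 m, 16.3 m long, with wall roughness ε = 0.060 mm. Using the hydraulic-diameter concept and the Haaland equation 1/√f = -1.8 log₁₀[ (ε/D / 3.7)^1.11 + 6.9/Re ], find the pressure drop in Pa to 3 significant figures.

Hydraulic diameter D_h = 4A/P = D_o - D_i = 0.121 - 0.0651 = 0.0559 m.
Re = ρVD_h/μ = 1840·0.863·0.0559/0.00256 = 3.467e+04.
ε/D_h = 6e-05/0.0559 = 0.00107; Haaland gives 1/√f = -1.8 log₁₀[0.000118+0.000199] = 6.297, so f = 0.02522.
ΔP = f(L/D_h)(ρV²/2) = 0.02522·16.3/0.0559·685.2 = 5039 Pa.

ΔP ≈ 5040 Pa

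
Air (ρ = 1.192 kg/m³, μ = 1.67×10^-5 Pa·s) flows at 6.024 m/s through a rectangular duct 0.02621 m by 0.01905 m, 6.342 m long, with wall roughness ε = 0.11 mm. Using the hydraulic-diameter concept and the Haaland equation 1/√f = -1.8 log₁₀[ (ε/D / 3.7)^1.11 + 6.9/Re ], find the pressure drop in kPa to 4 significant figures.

Hydraulic diameter D_h = 4A/P = 4·(0.02621·0.01905)/(2·(0.02621+0.01905)) = 0.001997/0.09052 = 0.02206 m.
Re = ρVD_h/μ = 1.192·6.024·0.02206/1.67e-05 = 9487.
ε/D_h = 0.00011/0.02206 = 0.00499; Haaland gives 1/√f = -1.8 log₁₀[0.000651+0.000727] = 5.149, so f = 0.03772.
ΔP = f(L/D_h)(ρV²/2) = 0.03772·6.342/0.02206·21.63 = 234.5 Pa.
ΔP = 0.2345 kPa.

ΔP ≈ 0.2345 kPa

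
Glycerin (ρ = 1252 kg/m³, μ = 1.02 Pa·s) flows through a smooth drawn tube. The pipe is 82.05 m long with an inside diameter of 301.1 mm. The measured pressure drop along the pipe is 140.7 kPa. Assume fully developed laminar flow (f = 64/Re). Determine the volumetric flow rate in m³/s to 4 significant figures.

For laminar flow, f = 64/Re with Re = ρVD/μ, so Darcy-Weisbach reduces to ΔP = 32μLV/D². Solving for V: V = ΔP·D²/(32μL) = 1.407e+05·(0.3011)²/(32·1.02·82.05) = 4.763 m/s.
Check: Re = ρVD/μ = 1252·4.763·0.3011/1.02 = 1760 < 2300, so the laminar assumption holds.
Q = V·A = 4.763·(π/4·0.3011²) = 0.3392 m³/s = 0.3392 m³/s.

Q ≈ 0.3392 m³/s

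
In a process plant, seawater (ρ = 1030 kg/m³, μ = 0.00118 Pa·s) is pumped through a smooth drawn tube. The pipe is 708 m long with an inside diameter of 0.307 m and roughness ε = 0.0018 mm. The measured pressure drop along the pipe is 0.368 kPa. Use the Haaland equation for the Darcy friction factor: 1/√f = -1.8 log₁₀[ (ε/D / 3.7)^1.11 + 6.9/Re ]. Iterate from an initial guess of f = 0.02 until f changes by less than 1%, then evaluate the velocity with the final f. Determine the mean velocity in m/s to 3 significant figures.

Rearranging Darcy-Weisbach: V = √(2·ΔP·D/(f·L·ρ)). With ε/D = 1.8e-06/0.307 = 5.86e-06, iterate starting from f = 0.02:
  f = 0.02 → V = √(2·368·0.307/(0.02·708·1030)) = 0.1245 m/s; Re = ρVD/μ = 3.335e+04; f → 0.02275
  f = 0.02275 → V = 0.1167 m/s; Re = 3.128e+04; f → 0.0231
  f = 0.0231 → V = 0.1158 m/s; Re = 3.104e+04; f → 0.02314
Converged (Δf/f < 1%). With the final f = 0.02314: V = √(2·368·0.307/(0.02314·708·1030)) = 0.1157 m/s.

V ≈ 0.116 m/s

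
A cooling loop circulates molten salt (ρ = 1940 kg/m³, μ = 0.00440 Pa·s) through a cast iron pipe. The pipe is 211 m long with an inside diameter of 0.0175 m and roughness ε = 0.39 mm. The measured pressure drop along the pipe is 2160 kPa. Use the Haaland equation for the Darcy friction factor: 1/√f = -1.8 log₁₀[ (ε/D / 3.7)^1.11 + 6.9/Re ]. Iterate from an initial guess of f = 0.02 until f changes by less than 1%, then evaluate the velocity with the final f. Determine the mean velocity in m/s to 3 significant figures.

V ≈ 1.86 m/s

Rearranging Darcy-Weisbach: V = √(2·ΔP·D/(f·L·ρ)). With ε/D = 0.00039/0.0175 = 0.0223, iterate starting from f = 0.02:
  f = 0.02 → V = √(2·2.16e+06·0.0175/(0.02·211·1940)) = 3.039 m/s; Re = ρVD/μ = 2.345e+04; f → 0.05233
  f = 0.05233 → V = 1.879 m/s; Re = 1.45e+04; f → 0.05323
  f = 0.05323 → V = 1.863 m/s; Re = 1.437e+04; f → 0.05325
Converged (Δf/f < 1%). With the final f = 0.05325: V = √(2·2.16e+06·0.0175/(0.05325·211·1940)) = 1.862 m/s.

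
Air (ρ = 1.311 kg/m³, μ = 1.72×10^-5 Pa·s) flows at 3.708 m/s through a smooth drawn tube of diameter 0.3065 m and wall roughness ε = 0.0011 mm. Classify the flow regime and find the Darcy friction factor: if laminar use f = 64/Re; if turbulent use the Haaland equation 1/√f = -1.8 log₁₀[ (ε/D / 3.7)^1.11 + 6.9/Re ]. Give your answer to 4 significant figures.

Re = ρVD/μ = 1.311·3.708·0.3065/1.72e-05 = 8.663e+04.
Re > 4000 → turbulent. ε/D = 1.1e-06/0.3065 = 3.59e-06; Haaland: 1/√f = -1.8 log₁₀[2.11e-07 + 7.97e-05] = 7.376, so f = 0.01838.

f ≈ 0.01838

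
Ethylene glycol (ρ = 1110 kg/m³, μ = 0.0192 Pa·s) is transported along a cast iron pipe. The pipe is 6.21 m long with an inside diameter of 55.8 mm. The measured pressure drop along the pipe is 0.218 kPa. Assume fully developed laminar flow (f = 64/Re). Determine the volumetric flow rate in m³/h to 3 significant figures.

Q ≈ 1.57 m³/h

For laminar flow, f = 64/Re with Re = ρVD/μ, so Darcy-Weisbach reduces to ΔP = 32μLV/D². Solving for V: V = ΔP·D²/(32μL) = 218·(0.0558)²/(32·0.0192·6.21) = 0.1779 m/s.
Check: Re = ρVD/μ = 1110·0.1779·0.0558/0.0192 = 573.9 < 2300, so the laminar assumption holds.
Q = V·A = 0.1779·(π/4·0.0558²) = 0.0004351 m³/s = 1.57 m³/h.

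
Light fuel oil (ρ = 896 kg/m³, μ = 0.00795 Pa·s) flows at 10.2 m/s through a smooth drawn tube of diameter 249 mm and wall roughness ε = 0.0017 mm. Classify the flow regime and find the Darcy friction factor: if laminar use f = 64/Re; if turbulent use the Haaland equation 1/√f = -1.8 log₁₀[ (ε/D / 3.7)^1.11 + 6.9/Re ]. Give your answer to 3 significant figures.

f ≈ 0.0145

Re = ρVD/μ = 896·10.2·0.249/0.00795 = 2.862e+05.
Re > 4000 → turbulent. ε/D = 1.7e-06/0.249 = 6.83e-06; Haaland: 1/√f = -1.8 log₁₀[4.32e-07 + 2.41e-05] = 8.298, so f = 0.01452.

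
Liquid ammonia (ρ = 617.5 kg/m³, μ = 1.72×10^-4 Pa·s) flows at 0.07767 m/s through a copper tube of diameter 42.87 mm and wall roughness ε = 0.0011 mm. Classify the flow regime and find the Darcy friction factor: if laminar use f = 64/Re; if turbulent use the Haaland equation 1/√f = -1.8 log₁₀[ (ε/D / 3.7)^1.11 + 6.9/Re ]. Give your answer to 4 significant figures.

Re = ρVD/μ = 617.5·0.07767·0.04287/0.000172 = 1.195e+04.
Re > 4000 → turbulent. ε/D = 1.1e-06/0.04287 = 2.57e-05; Haaland: 1/√f = -1.8 log₁₀[1.88e-06 + 0.000577] = 5.827, so f = 0.02945.

f ≈ 0.02945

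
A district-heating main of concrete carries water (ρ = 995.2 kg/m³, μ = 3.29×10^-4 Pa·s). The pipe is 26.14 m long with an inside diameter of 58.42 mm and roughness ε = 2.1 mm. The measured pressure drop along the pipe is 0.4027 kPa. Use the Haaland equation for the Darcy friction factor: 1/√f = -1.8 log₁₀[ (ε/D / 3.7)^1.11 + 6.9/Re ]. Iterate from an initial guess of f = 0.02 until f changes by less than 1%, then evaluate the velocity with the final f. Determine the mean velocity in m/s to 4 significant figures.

V ≈ 0.1697 m/s

Rearranging Darcy-Weisbach: V = √(2·ΔP·D/(f·L·ρ)). With ε/D = 0.0021/0.05842 = 0.0359, iterate starting from f = 0.02:
  f = 0.02 → V = √(2·402.7·0.05842/(0.02·26.14·995.2)) = 0.3007 m/s; Re = ρVD/μ = 5.314e+04; f → 0.06238
  f = 0.06238 → V = 0.1703 m/s; Re = 3.009e+04; f → 0.06278
Converged (Δf/f < 1%). With the final f = 0.06278: V = √(2·402.7·0.05842/(0.06278·26.14·995.2)) = 0.1697 m/s.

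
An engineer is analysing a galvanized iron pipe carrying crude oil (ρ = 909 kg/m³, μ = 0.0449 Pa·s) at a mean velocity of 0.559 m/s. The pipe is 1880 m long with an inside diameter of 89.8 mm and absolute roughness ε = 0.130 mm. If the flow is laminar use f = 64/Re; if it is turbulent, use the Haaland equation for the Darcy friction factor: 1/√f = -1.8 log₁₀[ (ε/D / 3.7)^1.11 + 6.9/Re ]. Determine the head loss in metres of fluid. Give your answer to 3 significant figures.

h_f ≈ 21.0 m

Reynolds number Re = ρVD/μ = 909 · 0.559 · 0.0898 / 0.0449 = 1016.
Re < 2300 → laminar flow, so f = 64/Re = 64/1016 = 0.06298 (the turbulent correlation is not needed).
Darcy-Weisbach: ΔP = f(L/D)(ρV²/2) = 0.06298·(1880/0.0898)·(909·0.559²/2) = 0.06298·2.094e+04·142 = 1.872e+05 Pa.
Head loss h_f = ΔP/(ρg) = 1.872e+05/(909·9.81) = 21.0 m.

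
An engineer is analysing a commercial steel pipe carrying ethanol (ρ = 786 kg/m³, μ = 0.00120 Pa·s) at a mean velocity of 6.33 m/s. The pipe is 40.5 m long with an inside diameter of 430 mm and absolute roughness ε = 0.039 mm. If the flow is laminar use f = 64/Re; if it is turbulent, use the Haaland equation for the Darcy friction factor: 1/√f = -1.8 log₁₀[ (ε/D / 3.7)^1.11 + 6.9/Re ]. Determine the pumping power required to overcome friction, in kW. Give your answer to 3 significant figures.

Reynolds number Re = ρVD/μ = 786 · 6.33 · 0.43 / 0.0012 = 1.783e+06.
Re > 4000 → turbulent. Relative roughness ε/D = 3.9e-05/0.43 = 9.07e-05. Haaland: 1/√f = -1.8 log₁₀[(9.07e-05/3.7)^1.11 + 6.9/1.783e+06] = -1.8 log₁₀[7.62e-06 + 3.87e-06] = 8.891, so f = 0.01265.
Darcy-Weisbach: ΔP = f(L/D)(ρV²/2) = 0.01265·(40.5/0.43)·(786·6.33²/2) = 0.01265·94.19·1.575e+04 = 1.876e+04 Pa.
Q = V·A = 6.33·0.1452 = 0.9192 m³/s.
Pumping power P = QΔP = 0.9192·1.876e+04 = 17250 W = 17.2 kW.

P ≈ 17.2 kW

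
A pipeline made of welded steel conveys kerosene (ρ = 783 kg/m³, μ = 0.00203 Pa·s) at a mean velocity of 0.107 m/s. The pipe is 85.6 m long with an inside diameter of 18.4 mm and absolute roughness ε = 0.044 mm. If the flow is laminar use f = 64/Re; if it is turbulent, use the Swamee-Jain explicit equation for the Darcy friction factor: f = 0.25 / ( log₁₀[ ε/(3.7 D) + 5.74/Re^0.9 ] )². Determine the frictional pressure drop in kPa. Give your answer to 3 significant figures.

ΔP ≈ 1.76 kPa

Reynolds number Re = ρVD/μ = 783 · 0.107 · 0.0184 / 0.00203 = 759.4.
Re < 2300 → laminar flow, so f = 64/Re = 64/759.4 = 0.08428 (the turbulent correlation is not needed).
Darcy-Weisbach: ΔP = f(L/D)(ρV²/2) = 0.08428·(85.6/0.0184)·(783·0.107²/2) = 0.08428·4652·4.482 = 1757 Pa.
ΔP = 1757 Pa = 1.76 kPa.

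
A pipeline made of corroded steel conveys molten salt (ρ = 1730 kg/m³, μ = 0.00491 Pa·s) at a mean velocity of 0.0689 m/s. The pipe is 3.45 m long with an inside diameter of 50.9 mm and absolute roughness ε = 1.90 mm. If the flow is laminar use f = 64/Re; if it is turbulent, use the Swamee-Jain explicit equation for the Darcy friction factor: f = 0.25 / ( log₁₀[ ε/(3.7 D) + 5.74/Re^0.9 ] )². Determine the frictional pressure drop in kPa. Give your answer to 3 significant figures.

Reynolds number Re = ρVD/μ = 1730 · 0.0689 · 0.0509 / 0.00491 = 1236.
Re < 2300 → laminar flow, so f = 64/Re = 64/1236 = 0.05179 (the turbulent correlation is not needed).
Darcy-Weisbach: ΔP = f(L/D)(ρV²/2) = 0.05179·(3.45/0.0509)·(1730·0.0689²/2) = 0.05179·67.78·4.106 = 14.42 Pa.
ΔP = 14.42 Pa = 0.0144 kPa.

ΔP ≈ 0.0144 kPa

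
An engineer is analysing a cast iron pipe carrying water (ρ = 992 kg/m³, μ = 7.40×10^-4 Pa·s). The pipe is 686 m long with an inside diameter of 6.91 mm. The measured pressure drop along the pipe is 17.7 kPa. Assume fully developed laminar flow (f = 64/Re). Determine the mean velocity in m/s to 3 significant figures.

For laminar flow, f = 64/Re with Re = ρVD/μ, so Darcy-Weisbach reduces to ΔP = 32μLV/D². Solving for V: V = ΔP·D²/(32μL) = 1.77e+04·(0.00691)²/(32·0.00074·686) = 0.05203 m/s.
Check: Re = ρVD/μ = 992·0.05203·0.00691/0.00074 = 481.9 < 2300, so the laminar assumption holds.

V ≈ 0.0520 m/s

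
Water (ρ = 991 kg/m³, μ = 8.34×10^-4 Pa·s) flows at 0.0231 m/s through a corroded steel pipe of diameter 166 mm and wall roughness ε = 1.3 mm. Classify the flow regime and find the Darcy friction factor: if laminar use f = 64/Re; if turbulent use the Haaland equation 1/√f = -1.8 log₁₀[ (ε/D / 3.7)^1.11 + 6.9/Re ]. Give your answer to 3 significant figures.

f ≈ 0.0461

Re = ρVD/μ = 991·0.0231·0.166/0.000834 = 4556.
Re > 4000 → turbulent. ε/D = 0.0013/0.166 = 0.00783; Haaland: 1/√f = -1.8 log₁₀[0.00108 + 0.00151] = 4.656, so f = 0.04612.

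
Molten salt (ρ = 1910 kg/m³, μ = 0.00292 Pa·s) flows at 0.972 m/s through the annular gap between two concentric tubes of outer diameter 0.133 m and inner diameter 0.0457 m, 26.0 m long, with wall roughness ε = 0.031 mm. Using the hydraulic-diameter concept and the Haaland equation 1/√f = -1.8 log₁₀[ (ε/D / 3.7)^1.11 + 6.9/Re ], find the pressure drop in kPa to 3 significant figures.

ΔP ≈ 5.75 kPa

Hydraulic diameter D_h = 4A/P = D_o - D_i = 0.133 - 0.0457 = 0.0873 m.
Re = ρVD_h/μ = 1910·0.972·0.0873/0.00292 = 5.55e+04.
ε/D_h = 3.1e-05/0.0873 = 0.000355; Haaland gives 1/√f = -1.8 log₁₀[3.47e-05+0.000124] = 6.837, so f = 0.02139.
ΔP = f(L/D_h)(ρV²/2) = 0.02139·26/0.0873·902.3 = 5748 Pa.
ΔP = 5.75 kPa.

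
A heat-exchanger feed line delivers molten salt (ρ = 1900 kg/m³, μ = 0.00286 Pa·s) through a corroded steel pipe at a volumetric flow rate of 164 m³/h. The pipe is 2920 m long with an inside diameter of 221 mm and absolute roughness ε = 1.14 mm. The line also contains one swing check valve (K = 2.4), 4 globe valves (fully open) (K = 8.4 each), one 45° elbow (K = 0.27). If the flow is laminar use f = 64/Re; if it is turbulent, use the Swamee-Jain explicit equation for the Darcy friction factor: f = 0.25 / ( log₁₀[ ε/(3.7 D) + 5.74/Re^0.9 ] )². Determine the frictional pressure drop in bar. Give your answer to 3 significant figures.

ΔP ≈ 6.04 bar

Q = 164 m³/h = 164/3600 = 0.04556 m³/s.
Cross-sectional area A = πD²/4 = π(0.221)²/4 = 0.03836 m²; mean velocity V = Q/A = 0.04556/0.03836 = 1.188 m/s.
Reynolds number Re = ρVD/μ = 1900 · 1.188 · 0.221 / 0.00286 = 1.744e+05.
Re > 4000 → turbulent. Relative roughness ε/D = 0.00114/0.221 = 0.00516. Swamee-Jain: f = 0.25/(log₁₀[0.00516/3.7 + 5.74/1.744e+05^0.9])² = 0.25/(log₁₀[0.00139 + 0.00011])² = 0.25/(-2.823)² = 0.03138.
Total minor-loss coefficient ΣK = 1·2.4 + 4·8.4 + 1·0.27 = 36.3.
ΔP = [f·L/D + ΣK]·(ρV²/2) = [0.03138·2920/0.221 + 36.3]·(1900·1.188²/2) = [414.6 + 36.3]·1340 = 6.041e+05 Pa.
ΔP = 6.041e+05 Pa = 6.04 bar.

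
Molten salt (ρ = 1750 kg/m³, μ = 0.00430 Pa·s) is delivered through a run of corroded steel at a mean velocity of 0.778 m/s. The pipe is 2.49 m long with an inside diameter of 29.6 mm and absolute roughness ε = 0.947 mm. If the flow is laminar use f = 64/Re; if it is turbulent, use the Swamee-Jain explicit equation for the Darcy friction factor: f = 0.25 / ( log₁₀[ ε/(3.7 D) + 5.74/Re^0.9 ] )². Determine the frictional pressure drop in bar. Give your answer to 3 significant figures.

ΔP ≈ 0.0281 bar

Reynolds number Re = ρVD/μ = 1750 · 0.778 · 0.0296 / 0.0043 = 9372.
Re > 4000 → turbulent. Relative roughness ε/D = 0.000947/0.0296 = 0.032. Swamee-Jain: f = 0.25/(log₁₀[0.032/3.7 + 5.74/9372^0.9])² = 0.25/(log₁₀[0.00865 + 0.00153])² = 0.25/(-1.992)² = 0.06297.
Darcy-Weisbach: ΔP = f(L/D)(ρV²/2) = 0.06297·(2.49/0.0296)·(1750·0.778²/2) = 0.06297·84.12·529.6 = 2806 Pa.
ΔP = 2806 Pa = 0.0281 bar.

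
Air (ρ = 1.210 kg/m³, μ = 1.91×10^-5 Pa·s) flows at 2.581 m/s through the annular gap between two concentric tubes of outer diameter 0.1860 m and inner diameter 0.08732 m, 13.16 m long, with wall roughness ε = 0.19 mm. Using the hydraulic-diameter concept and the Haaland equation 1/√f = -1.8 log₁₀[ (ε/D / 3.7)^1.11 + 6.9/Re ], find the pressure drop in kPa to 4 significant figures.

Hydraulic diameter D_h = 4A/P = D_o - D_i = 0.186 - 0.08732 = 0.09868 m.
Re = ρVD_h/μ = 1.21·2.581·0.09868/1.91e-05 = 1.614e+04.
ε/D_h = 0.00019/0.09868 = 0.00193; Haaland gives 1/√f = -1.8 log₁₀[0.000227+0.000428] = 5.732, so f = 0.03044.
ΔP = f(L/D_h)(ρV²/2) = 0.03044·13.16/0.09868·4.03 = 16.36 Pa.
ΔP = 0.01636 kPa.

ΔP ≈ 0.01636 kPa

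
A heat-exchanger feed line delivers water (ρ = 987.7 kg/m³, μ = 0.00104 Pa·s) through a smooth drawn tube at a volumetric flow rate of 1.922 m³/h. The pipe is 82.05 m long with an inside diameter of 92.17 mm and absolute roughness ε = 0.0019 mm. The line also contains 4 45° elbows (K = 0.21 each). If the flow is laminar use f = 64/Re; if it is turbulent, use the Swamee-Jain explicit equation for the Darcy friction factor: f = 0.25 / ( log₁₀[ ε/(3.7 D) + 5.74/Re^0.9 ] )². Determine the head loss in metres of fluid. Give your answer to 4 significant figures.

h_f ≈ 0.01023 m

Q = 1.922 m³/h = 1.922/3600 = 0.0005339 m³/s.
Cross-sectional area A = πD²/4 = π(0.09217)²/4 = 0.006672 m²; mean velocity V = Q/A = 0.0005339/0.006672 = 0.08002 m/s.
Reynolds number Re = ρVD/μ = 987.7 · 0.08002 · 0.09217 / 0.00104 = 7004.
Re > 4000 → turbulent. Relative roughness ε/D = 1.9e-06/0.09217 = 2.06e-05. Swamee-Jain: f = 0.25/(log₁₀[2.06e-05/3.7 + 5.74/7004^0.9])² = 0.25/(log₁₀[5.57e-06 + 0.00199])² = 0.25/(-2.701)² = 0.03428.
Total minor-loss coefficient ΣK = 4·0.21 = 0.84.
ΔP = [f·L/D + ΣK]·(ρV²/2) = [0.03428·82.05/0.09217 + 0.84]·(987.7·0.08002²/2) = [30.51 + 0.84]·3.162 = 99.14 Pa.
Head loss h_f = ΔP/(ρg) = 99.14/(987.7·9.81) = 0.01023 m.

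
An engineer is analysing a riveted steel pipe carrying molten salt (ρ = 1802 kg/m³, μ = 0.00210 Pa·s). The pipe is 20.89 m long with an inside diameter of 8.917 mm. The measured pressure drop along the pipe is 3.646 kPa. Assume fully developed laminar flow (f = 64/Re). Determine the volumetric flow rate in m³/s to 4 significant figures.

For laminar flow, f = 64/Re with Re = ρVD/μ, so Darcy-Weisbach reduces to ΔP = 32μLV/D². Solving for V: V = ΔP·D²/(32μL) = 3646·(0.008917)²/(32·0.0021·20.89) = 0.2065 m/s.
Check: Re = ρVD/μ = 1802·0.2065·0.008917/0.0021 = 1580 < 2300, so the laminar assumption holds.
Q = V·A = 0.2065·(π/4·0.008917²) = 1.29e-05 m³/s = 1.290×10^-5 m³/s.

Q ≈ 1.290×10^-5 m³/s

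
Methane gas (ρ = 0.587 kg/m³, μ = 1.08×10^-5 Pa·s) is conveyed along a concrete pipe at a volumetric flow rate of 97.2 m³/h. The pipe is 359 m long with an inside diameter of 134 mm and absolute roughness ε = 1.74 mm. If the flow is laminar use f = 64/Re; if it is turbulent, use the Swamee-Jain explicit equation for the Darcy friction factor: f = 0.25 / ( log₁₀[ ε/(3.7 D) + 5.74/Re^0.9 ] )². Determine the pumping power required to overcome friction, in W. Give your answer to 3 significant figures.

Q = 97.2 m³/h = 97.2/3600 = 0.027 m³/s.
Cross-sectional area A = πD²/4 = π(0.134)²/4 = 0.0141 m²; mean velocity V = Q/A = 0.027/0.0141 = 1.915 m/s.
Reynolds number Re = ρVD/μ = 0.587 · 1.915 · 0.134 / 1.08e-05 = 1.394e+04.
Re > 4000 → turbulent. Relative roughness ε/D = 0.00174/0.134 = 0.013. Swamee-Jain: f = 0.25/(log₁₀[0.013/3.7 + 5.74/1.394e+04^0.9])² = 0.25/(log₁₀[0.00351 + 0.00107])² = 0.25/(-2.339)² = 0.04569.
Darcy-Weisbach: ΔP = f(L/D)(ρV²/2) = 0.04569·(359/0.134)·(0.587·1.915²/2) = 0.04569·2679·1.076 = 131.7 Pa.
Pumping power P = QΔP = 0.027·131.7 = 3.555 W = 3.56 W.

P ≈ 3.56 W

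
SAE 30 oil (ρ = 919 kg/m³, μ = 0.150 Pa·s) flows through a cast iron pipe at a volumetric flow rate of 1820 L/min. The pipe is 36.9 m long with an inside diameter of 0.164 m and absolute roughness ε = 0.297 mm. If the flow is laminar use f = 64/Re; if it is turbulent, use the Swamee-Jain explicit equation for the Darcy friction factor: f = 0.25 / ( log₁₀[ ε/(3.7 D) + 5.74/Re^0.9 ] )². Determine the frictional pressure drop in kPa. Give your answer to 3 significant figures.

ΔP ≈ 9.46 kPa

Q = 1820 L/min = 1820/60000 = 0.03033 m³/s.
Cross-sectional area A = πD²/4 = π(0.164)²/4 = 0.02112 m²; mean velocity V = Q/A = 0.03033/0.02112 = 1.436 m/s.
Reynolds number Re = ρVD/μ = 919 · 1.436 · 0.164 / 0.15 = 1443.
Re < 2300 → laminar flow, so f = 64/Re = 64/1443 = 0.04436 (the turbulent correlation is not needed).
Darcy-Weisbach: ΔP = f(L/D)(ρV²/2) = 0.04436·(36.9/0.164)·(919·1.436²/2) = 0.04436·225·947.5 = 9456 Pa.
ΔP = 9456 Pa = 9.46 kPa.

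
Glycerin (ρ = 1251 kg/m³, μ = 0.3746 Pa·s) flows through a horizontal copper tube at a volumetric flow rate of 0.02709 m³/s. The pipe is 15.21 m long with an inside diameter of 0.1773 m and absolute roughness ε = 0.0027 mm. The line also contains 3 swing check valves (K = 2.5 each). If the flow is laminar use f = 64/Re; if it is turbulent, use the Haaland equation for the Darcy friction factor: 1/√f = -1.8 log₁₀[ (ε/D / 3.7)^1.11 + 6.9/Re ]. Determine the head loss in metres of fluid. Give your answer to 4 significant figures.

Cross-sectional area A = πD²/4 = π(0.1773)²/4 = 0.02469 m²; mean velocity V = Q/A = 0.02709/0.02469 = 1.097 m/s.
Reynolds number Re = ρVD/μ = 1251 · 1.097 · 0.1773 / 0.375 = 649.7.
Re < 2300 → laminar flow, so f = 64/Re = 64/649.7 = 0.09851 (the turbulent correlation is not needed).
Total minor-loss coefficient ΣK = 3·2.5 = 7.5.
ΔP = [f·L/D + ΣK]·(ρV²/2) = [0.09851·15.21/0.1773 + 7.5]·(1251·1.097²/2) = [8.451 + 7.5]·753.1 = 1.201e+04 Pa.
Head loss h_f = ΔP/(ρg) = 1.201e+04/(1251·9.81) = 0.9788 m.

h_f ≈ 0.9788 m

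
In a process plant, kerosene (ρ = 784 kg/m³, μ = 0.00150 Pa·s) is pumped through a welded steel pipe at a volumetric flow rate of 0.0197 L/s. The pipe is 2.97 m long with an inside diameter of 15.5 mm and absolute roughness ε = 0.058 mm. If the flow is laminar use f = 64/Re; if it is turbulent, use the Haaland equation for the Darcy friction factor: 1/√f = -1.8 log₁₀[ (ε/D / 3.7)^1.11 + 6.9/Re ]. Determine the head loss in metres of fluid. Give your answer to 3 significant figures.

Q = 0.0197 L/s = 0.0197/1000 = 1.97e-05 m³/s.
Cross-sectional area A = πD²/4 = π(0.0155)²/4 = 0.0001887 m²; mean velocity V = Q/A = 1.97e-05/0.0001887 = 0.1044 m/s.
Reynolds number Re = ρVD/μ = 784 · 0.1044 · 0.0155 / 0.0015 = 845.8.
Re < 2300 → laminar flow, so f = 64/Re = 64/845.8 = 0.07567 (the turbulent correlation is not needed).
Darcy-Weisbach: ΔP = f(L/D)(ρV²/2) = 0.07567·(2.97/0.0155)·(784·0.1044²/2) = 0.07567·191.6·4.273 = 61.95 Pa.
Head loss h_f = ΔP/(ρg) = 61.95/(784·9.81) = 0.00805 m.

h_f ≈ 0.00805 m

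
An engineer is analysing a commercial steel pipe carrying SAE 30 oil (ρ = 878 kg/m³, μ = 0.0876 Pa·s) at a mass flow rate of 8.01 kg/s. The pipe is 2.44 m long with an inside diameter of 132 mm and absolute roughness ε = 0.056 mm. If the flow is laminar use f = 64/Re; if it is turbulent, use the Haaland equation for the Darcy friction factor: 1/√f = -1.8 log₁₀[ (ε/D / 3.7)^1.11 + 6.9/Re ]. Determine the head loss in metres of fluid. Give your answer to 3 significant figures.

A = πD²/4 = π(0.132)²/4 = 0.01368 m²; mean velocity V = ṁ/(ρA) = 8.01/(878 · 0.01368) = 0.6667 m/s.
Reynolds number Re = ρVD/μ = 878 · 0.6667 · 0.132 / 0.0876 = 882.
Re < 2300 → laminar flow, so f = 64/Re = 64/882 = 0.07256 (the turbulent correlation is not needed).
Darcy-Weisbach: ΔP = f(L/D)(ρV²/2) = 0.07256·(2.44/0.132)·(878·0.6667²/2) = 0.07256·18.48·195.1 = 261.7 Pa.
Head loss h_f = ΔP/(ρg) = 261.7/(878·9.81) = 0.0304 m.

h_f ≈ 0.0304 m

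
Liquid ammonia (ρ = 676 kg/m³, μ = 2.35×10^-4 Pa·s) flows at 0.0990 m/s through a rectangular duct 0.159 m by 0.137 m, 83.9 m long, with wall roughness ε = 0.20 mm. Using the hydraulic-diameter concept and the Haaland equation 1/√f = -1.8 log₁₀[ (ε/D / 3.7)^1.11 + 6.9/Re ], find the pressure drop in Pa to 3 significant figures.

Hydraulic diameter D_h = 4A/P = 4·(0.159·0.137)/(2·(0.159+0.137)) = 0.08713/0.592 = 0.1472 m.
Re = ρVD_h/μ = 676·0.099·0.1472/0.000235 = 4.192e+04.
ε/D_h = 0.0002/0.1472 = 0.00136; Haaland gives 1/√f = -1.8 log₁₀[0.000154+0.000165] = 6.294, so f = 0.02524.
ΔP = f(L/D_h)(ρV²/2) = 0.02524·83.9/0.1472·3.313 = 47.66 Pa.

ΔP ≈ 47.7 Pa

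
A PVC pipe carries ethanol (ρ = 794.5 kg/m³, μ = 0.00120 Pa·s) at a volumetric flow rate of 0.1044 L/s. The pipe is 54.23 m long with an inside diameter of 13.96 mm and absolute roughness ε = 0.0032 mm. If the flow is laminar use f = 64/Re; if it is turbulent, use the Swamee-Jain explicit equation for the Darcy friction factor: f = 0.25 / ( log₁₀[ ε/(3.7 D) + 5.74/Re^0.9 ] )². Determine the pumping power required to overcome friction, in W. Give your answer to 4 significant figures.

P ≈ 2.671 W

Q = 0.1044 L/s = 0.1044/1000 = 0.0001044 m³/s.
Cross-sectional area A = πD²/4 = π(0.01396)²/4 = 0.0001531 m²; mean velocity V = Q/A = 0.0001044/0.0001531 = 0.6821 m/s.
Reynolds number Re = ρVD/μ = 794.5 · 0.6821 · 0.01396 / 0.0012 = 6304.
Re > 4000 → turbulent. Relative roughness ε/D = 3.2e-06/0.01396 = 0.000229. Swamee-Jain: f = 0.25/(log₁₀[0.000229/3.7 + 5.74/6304^0.9])² = 0.25/(log₁₀[6.2e-05 + 0.00218])² = 0.25/(-2.649)² = 0.03564.
Darcy-Weisbach: ΔP = f(L/D)(ρV²/2) = 0.03564·(54.23/0.01396)·(794.5·0.6821²/2) = 0.03564·3885·184.8 = 2.559e+04 Pa.
Pumping power P = QΔP = 0.0001044·2.559e+04 = 2.6712 W = 2.671 W.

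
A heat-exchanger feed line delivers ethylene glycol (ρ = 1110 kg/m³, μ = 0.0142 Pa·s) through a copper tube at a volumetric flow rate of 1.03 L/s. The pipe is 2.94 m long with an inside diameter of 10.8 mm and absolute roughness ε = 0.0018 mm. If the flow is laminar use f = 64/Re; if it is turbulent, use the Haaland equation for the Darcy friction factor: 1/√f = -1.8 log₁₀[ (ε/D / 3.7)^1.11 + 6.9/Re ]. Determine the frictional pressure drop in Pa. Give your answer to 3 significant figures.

Q = 1.03 L/s = 1.03/1000 = 0.00103 m³/s.
Cross-sectional area A = πD²/4 = π(0.0108)²/4 = 9.161e-05 m²; mean velocity V = Q/A = 0.00103/9.161e-05 = 11.24 m/s.
Reynolds number Re = ρVD/μ = 1110 · 11.24 · 0.0108 / 0.0142 = 9492.
Re > 4000 → turbulent. Relative roughness ε/D = 1.8e-06/0.0108 = 0.000167. Haaland: 1/√f = -1.8 log₁₀[(0.000167/3.7)^1.11 + 6.9/9492] = -1.8 log₁₀[1.5e-05 + 0.000727] = 5.633, so f = 0.03151.
Darcy-Weisbach: ΔP = f(L/D)(ρV²/2) = 0.03151·(2.94/0.0108)·(1110·11.24²/2) = 0.03151·272.2·7.016e+04 = 6.018e+05 Pa.

ΔP ≈ 602000 Pa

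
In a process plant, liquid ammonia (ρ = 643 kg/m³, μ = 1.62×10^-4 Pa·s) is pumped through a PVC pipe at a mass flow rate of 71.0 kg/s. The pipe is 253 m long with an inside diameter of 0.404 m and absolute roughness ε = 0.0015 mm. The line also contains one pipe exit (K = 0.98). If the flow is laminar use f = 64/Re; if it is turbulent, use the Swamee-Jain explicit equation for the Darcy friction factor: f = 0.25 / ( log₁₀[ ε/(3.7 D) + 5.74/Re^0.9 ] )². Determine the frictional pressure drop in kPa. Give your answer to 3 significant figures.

ΔP ≈ 1.89 kPa

A = πD²/4 = π(0.404)²/4 = 0.1282 m²; mean velocity V = ṁ/(ρA) = 71/(643 · 0.1282) = 0.8614 m/s.
Reynolds number Re = ρVD/μ = 643 · 0.8614 · 0.404 / 0.000162 = 1.381e+06.
Re > 4000 → turbulent. Relative roughness ε/D = 1.5e-06/0.404 = 3.71e-06. Swamee-Jain: f = 0.25/(log₁₀[3.71e-06/3.7 + 5.74/1.381e+06^0.9])² = 0.25/(log₁₀[1e-06 + 1.71e-05])² = 0.25/(-4.743)² = 0.01112.
Total minor-loss coefficient ΣK = 1·0.98 = 0.98.
ΔP = [f·L/D + ΣK]·(ρV²/2) = [0.01112·253/0.404 + 0.98]·(643·0.8614²/2) = [6.961 + 0.98]·238.5 = 1894 Pa.
ΔP = 1894 Pa = 1.89 kPa.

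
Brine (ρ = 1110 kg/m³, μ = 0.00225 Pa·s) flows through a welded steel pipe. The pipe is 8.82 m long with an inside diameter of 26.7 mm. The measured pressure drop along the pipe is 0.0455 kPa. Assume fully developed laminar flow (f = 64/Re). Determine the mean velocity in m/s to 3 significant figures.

For laminar flow, f = 64/Re with Re = ρVD/μ, so Darcy-Weisbach reduces to ΔP = 32μLV/D². Solving for V: V = ΔP·D²/(32μL) = 45.5·(0.0267)²/(32·0.00225·8.82) = 0.05108 m/s.
Check: Re = ρVD/μ = 1110·0.05108·0.0267/0.00225 = 672.8 < 2300, so the laminar assumption holds.

V ≈ 0.0511 m/s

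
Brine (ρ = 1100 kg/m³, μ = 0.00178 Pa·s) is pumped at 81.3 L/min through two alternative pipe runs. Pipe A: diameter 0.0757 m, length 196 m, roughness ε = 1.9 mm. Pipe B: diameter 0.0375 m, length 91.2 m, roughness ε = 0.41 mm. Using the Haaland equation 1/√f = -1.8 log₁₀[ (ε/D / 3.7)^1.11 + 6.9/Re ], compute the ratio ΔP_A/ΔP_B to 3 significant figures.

ΔP_A/ΔP_B ≈ 0.0870

Pipe A: V = Q/A = 0.001355/0.004501 = 0.3011 m/s; Re = 1.408e+04; ε/D = 0.0251; Haaland → f = 0.05561; ΔP_A = f(L/D)(ρV²/2) = 7178 Pa.
Pipe B: V = Q/A = 0.001355/0.001104 = 1.227 m/s; Re = 2.843e+04; ε/D = 0.0109; Haaland → f = 0.04097; ΔP_B = f(L/D)(ρV²/2) = 8.248e+04 Pa.
ΔP_A/ΔP_B = 7178/8.248e+04 = 0.0870.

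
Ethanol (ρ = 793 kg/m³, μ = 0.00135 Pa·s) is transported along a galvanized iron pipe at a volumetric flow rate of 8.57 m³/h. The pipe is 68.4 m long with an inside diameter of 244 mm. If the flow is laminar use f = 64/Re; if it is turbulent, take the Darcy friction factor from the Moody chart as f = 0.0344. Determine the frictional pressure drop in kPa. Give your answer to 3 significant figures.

Q = 8.57 m³/h = 8.57/3600 = 0.002381 m³/s.
Cross-sectional area A = πD²/4 = π(0.244)²/4 = 0.04676 m²; mean velocity V = Q/A = 0.002381/0.04676 = 0.05091 m/s.
Reynolds number Re = ρVD/μ = 793 · 0.05091 · 0.244 / 0.00135 = 7297.
Re > 4000 → turbulent; use the Moody-chart value f = 0.0344.
Darcy-Weisbach: ΔP = f(L/D)(ρV²/2) = 0.0344·(68.4/0.244)·(793·0.05091²/2) = 0.0344·280.3·1.028 = 9.91 Pa.
ΔP = 9.91 Pa = 0.00991 kPa.

ΔP ≈ 0.00991 kPa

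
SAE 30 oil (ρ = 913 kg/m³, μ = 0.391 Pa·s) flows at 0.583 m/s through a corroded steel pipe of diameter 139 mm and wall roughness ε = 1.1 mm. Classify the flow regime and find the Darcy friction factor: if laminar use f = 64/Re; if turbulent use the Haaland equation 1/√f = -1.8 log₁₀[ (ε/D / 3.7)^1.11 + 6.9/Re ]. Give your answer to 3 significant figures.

Re = ρVD/μ = 913·0.583·0.139/0.391 = 189.2.
Re < 2300 → laminar, so f = 64/Re = 0.3382 (roughness is irrelevant in laminar flow).

f ≈ 0.338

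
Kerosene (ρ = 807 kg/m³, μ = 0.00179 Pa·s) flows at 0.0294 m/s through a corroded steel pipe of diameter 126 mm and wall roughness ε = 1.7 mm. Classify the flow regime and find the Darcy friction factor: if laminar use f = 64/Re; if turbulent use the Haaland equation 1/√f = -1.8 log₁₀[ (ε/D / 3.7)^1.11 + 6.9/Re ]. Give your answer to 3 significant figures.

f ≈ 0.0383

Re = ρVD/μ = 807·0.0294·0.126/0.00179 = 1670.
Re < 2300 → laminar, so f = 64/Re = 0.03832 (roughness is irrelevant in laminar flow).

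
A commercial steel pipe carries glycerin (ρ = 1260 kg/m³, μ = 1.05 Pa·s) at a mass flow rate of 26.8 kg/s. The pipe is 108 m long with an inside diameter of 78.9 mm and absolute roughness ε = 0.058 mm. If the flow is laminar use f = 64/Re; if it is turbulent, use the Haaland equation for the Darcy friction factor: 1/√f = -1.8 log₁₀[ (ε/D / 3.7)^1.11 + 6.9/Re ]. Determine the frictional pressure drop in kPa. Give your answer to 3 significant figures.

A = πD²/4 = π(0.0789)²/4 = 0.004889 m²; mean velocity V = ṁ/(ρA) = 26.8/(1260 · 0.004889) = 4.35 m/s.
Reynolds number Re = ρVD/μ = 1260 · 4.35 · 0.0789 / 1.05 = 411.9.
Re < 2300 → laminar flow, so f = 64/Re = 64/411.9 = 0.1554 (the turbulent correlation is not needed).
Darcy-Weisbach: ΔP = f(L/D)(ρV²/2) = 0.1554·(108/0.0789)·(1260·4.35²/2) = 0.1554·1369·1.192e+04 = 2.536e+06 Pa.
ΔP = 2.536e+06 Pa = 2540 kPa.

ΔP ≈ 2540 kPa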